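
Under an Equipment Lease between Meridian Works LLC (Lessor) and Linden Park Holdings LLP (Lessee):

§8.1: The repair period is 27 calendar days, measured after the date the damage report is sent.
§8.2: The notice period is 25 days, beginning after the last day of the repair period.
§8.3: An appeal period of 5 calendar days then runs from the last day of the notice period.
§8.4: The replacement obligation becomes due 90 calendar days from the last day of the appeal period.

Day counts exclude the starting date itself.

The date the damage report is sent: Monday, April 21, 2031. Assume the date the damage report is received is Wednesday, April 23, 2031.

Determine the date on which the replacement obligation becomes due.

The last day of the repair period: 27 calendar days after April 21, 2031 is May 18, 2031.
The last day of the notice period: 25 calendar days after May 18, 2031 is June 12, 2031.
Adding 5 calendar days to June 12, 2031 gives June 17, 2031, which is the last day of the appeal period.
The date on which the replacement obligation becomes due: June 17, 2031 + 90 days = September 15, 2031.

September 15, 2031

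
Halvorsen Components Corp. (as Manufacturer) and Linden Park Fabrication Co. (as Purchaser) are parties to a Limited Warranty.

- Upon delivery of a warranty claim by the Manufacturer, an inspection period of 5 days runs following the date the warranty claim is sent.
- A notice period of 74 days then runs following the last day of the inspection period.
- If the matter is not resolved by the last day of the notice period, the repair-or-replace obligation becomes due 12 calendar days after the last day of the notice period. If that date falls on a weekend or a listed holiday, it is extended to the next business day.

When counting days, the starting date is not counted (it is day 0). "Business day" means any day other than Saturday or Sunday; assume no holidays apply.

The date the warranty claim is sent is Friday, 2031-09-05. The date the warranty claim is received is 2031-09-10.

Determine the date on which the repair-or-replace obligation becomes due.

Adding 5 calendar days to 2031-09-05 gives 2031-09-10, which is the last day of the inspection period.
The last day of the notice period: 74 calendar days after 2031-09-10 is 2031-11-23.
The date on which the repair-or-replace obligation becomes due: 2031-11-23 + 12 days = 2031-12-05. 2031-12-05 is a Friday, so no roll-forward applies.

2031-12-05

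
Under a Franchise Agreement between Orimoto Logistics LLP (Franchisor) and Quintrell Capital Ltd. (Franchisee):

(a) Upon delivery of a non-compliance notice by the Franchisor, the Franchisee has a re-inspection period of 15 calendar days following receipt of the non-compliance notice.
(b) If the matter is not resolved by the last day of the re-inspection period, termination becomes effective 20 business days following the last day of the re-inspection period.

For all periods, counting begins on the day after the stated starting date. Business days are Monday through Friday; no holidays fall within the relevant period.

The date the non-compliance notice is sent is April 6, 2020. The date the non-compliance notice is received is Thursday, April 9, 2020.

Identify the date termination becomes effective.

May 22, 2020

The last day of the re-inspection period: April 9, 2020 + 15 days = April 24, 2020.
The date termination becomes effective: counting 20 business days from Friday, April 24, 2020 (Apr 27, Apr 28, Apr 29, Apr 30, …, May 20, May 21, May 22, skipping weekends) reaches Friday, May 22, 2020.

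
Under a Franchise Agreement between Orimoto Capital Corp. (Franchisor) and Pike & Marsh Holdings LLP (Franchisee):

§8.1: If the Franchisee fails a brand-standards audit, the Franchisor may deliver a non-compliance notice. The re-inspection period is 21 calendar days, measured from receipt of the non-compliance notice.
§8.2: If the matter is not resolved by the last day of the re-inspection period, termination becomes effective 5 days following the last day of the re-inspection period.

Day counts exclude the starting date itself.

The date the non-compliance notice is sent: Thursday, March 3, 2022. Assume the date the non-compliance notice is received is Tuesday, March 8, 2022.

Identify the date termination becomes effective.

April 3, 2022

The last day of the re-inspection period: March 8, 2022 + 21 days = March 29, 2022.
The date termination becomes effective: March 29, 2022 + 5 days = April 3, 2022.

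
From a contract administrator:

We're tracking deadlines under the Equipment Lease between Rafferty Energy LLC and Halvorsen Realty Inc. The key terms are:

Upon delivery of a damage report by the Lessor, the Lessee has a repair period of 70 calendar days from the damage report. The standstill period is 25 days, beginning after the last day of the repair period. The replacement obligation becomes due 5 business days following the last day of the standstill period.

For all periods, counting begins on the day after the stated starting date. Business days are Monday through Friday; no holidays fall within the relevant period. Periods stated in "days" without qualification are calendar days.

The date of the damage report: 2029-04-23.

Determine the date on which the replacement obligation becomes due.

The last day of the repair period: 70 calendar days after 2029-04-23 is 2029-07-02.
Adding 25 calendar days to 2029-07-02 gives 2029-07-27, which is the last day of the standstill period.
From Friday, 2029-07-27, 5 business days (Jul 30, Jul 31, Aug 1, Aug 2, Aug 3, skipping weekends) brings us to Friday, 2029-08-03, which is the date on which the replacement obligation becomes due.

2029-08-03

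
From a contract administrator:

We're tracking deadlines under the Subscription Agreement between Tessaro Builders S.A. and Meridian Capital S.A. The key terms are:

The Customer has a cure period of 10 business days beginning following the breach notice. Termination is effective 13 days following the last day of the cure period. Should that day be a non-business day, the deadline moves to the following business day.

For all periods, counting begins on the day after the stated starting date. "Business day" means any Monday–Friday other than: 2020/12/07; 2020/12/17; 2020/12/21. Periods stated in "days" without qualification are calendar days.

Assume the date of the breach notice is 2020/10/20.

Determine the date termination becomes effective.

2020/11/16

From Tuesday, 2020/10/20, 10 business days (Oct 21, Oct 22, Oct 23, Oct 26, Oct 27, Oct 28, Oct 29, Oct 30, Nov 2, Nov 3, skipping weekends) brings us to Tuesday, 2020/11/03, which is the last day of the cure period.
The date termination becomes effective: 2020/11/03 + 13 days = 2020/11/16. 2020/11/16 is a Monday and is not a listed holiday, so no roll-forward applies.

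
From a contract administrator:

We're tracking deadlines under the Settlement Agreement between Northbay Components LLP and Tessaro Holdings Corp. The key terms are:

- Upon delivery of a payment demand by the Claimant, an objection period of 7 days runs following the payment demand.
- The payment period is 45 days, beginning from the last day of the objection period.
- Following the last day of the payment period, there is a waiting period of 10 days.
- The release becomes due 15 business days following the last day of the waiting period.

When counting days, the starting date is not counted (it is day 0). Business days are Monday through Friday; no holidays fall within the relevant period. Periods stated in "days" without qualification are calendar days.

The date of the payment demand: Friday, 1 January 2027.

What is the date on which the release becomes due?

Adding 7 calendar days to 1 January 2027 gives 8 January 2027, which is the last day of the objection period.
The last day of the payment period: 8 January 2027 + 45 days = 22 February 2027.
The last day of the waiting period: 10 calendar days after 22 February 2027 is 4 March 2027.
The date on which the release becomes due: 15 business days after Thursday, 4 March 2027, skipping weekends — Mar 5, Mar 8, Mar 9, Mar 10, …, Mar 23, Mar 24, Mar 25 — lands on Thursday, 25 March 2027.

25 March 2027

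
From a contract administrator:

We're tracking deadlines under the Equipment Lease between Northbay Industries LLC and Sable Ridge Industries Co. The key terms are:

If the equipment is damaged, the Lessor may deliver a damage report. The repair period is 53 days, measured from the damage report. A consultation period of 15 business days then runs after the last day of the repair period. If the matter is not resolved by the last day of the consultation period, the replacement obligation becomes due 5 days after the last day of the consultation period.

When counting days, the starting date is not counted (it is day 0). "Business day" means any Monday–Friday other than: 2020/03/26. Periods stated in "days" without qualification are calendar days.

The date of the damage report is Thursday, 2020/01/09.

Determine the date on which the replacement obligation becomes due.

2020/03/28

Adding 53 calendar days to 2020/01/09 gives 2020/03/02, which is the last day of the repair period.
From Monday, 2020/03/02, 15 business days (Mar 3, Mar 4, Mar 5, Mar 6, …, Mar 19, Mar 20, Mar 23, skipping weekends) brings us to Monday, 2020/03/23, which is the last day of the consultation period.
Adding 5 calendar days to 2020/03/23 gives 2020/03/28, which is the date on which the replacement obligation becomes due.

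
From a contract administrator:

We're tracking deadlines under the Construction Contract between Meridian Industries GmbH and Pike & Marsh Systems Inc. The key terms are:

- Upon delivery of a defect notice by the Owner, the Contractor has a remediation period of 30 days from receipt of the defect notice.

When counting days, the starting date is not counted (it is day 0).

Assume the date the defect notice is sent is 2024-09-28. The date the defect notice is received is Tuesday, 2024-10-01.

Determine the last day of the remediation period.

2024-10-31

Adding 30 calendar days to 2024-10-01 gives 2024-10-31, which is the last day of the remediation period.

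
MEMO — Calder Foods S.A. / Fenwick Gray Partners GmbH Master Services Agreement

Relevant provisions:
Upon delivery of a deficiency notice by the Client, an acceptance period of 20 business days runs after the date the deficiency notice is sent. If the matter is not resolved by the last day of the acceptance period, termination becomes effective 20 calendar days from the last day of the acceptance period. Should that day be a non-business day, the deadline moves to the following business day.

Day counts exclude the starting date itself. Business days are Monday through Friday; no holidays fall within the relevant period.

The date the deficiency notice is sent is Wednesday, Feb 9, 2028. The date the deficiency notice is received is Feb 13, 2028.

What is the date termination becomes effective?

The last day of the acceptance period: counting 20 business days from Wednesday, Feb 9, 2028 (Feb 10, Feb 11, Feb 14, Feb 15, …, Mar 6, Mar 7, Mar 8, skipping weekends) reaches Wednesday, Mar 8, 2028.
Adding 20 calendar days to Mar 8, 2028 gives Mar 28, 2028, which is the date termination becomes effective. Mar 28, 2028 is a Tuesday, so no roll-forward applies.

Mar 28, 2028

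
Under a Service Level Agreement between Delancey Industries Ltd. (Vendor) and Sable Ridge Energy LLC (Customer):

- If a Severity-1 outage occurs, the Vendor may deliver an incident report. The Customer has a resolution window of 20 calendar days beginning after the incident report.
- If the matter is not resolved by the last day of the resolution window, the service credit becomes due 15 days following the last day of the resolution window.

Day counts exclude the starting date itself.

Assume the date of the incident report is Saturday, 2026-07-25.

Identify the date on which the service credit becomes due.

2026-08-29

The last day of the resolution window: 2026-07-25 + 20 days = 2026-08-14.
The date on which the service credit becomes due: 15 calendar days after 2026-08-14 is 2026-08-29.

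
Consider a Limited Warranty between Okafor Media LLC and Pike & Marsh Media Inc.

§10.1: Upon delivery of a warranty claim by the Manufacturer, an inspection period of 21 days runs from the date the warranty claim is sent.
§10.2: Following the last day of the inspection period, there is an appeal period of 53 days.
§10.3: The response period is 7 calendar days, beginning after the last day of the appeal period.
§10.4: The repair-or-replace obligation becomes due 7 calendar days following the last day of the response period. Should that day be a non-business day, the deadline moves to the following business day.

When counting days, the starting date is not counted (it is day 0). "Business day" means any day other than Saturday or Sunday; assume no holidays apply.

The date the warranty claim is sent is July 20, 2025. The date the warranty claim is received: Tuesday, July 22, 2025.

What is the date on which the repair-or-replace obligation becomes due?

The last day of the inspection period: July 20, 2025 + 21 days = August 10, 2025.
The last day of the appeal period: August 10, 2025 + 53 days = October 2, 2025.
The last day of the response period: October 2, 2025 + 7 days = October 9, 2025.
Adding 7 calendar days to October 9, 2025 gives October 16, 2025, which is the date on which the repair-or-replace obligation becomes due. October 16, 2025 is a Thursday, so no roll-forward applies.

October 16, 2025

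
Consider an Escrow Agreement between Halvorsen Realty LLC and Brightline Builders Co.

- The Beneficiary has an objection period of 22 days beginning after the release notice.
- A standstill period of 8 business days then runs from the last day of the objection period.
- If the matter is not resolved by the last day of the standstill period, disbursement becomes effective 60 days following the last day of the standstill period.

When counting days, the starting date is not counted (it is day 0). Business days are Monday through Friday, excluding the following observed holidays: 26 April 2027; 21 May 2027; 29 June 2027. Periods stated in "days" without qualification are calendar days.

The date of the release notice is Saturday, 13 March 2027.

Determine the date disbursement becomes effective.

13 June 2027

Adding 22 calendar days to 13 March 2027 gives 4 April 2027, which is the last day of the objection period.
The last day of the standstill period: counting 8 business days from Sunday, 4 April 2027 (Apr 5, Apr 6, Apr 7, Apr 8, Apr 9, Apr 12, Apr 13, Apr 14, skipping weekends) reaches Wednesday, 14 April 2027.
The date disbursement becomes effective: 14 April 2027 + 60 days = 13 June 2027.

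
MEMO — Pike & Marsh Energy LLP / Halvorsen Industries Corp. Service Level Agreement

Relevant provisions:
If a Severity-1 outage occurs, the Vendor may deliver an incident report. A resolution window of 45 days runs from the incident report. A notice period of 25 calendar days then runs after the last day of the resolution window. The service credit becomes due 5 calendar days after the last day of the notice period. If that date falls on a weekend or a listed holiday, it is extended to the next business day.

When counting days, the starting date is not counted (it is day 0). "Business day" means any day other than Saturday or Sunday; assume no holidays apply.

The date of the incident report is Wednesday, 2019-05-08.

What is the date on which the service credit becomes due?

The last day of the resolution window: 45 calendar days after 2019-05-08 is 2019-06-22.
The last day of the notice period: 25 calendar days after 2019-06-22 is 2019-07-17.
The date on which the service credit becomes due: 5 calendar days after 2019-07-17 is 2019-07-22. 2019-07-22 is a Monday, so no roll-forward applies.

2019-07-22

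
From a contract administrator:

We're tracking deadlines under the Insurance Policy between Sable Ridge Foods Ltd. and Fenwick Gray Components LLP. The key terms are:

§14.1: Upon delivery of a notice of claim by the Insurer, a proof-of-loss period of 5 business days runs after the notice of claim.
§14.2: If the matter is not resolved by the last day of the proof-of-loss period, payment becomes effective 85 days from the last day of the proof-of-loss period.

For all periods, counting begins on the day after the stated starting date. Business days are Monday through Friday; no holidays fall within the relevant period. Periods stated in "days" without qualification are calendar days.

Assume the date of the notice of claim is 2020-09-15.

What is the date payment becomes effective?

2020-12-16

The last day of the proof-of-loss period: 5 business days after Tuesday, 2020-09-15, skipping weekends — Sep 16, Sep 17, Sep 18, Sep 21, Sep 22 — lands on Tuesday, 2020-09-22.
Adding 85 calendar days to 2020-09-22 gives 2020-12-16, which is the date payment becomes effective.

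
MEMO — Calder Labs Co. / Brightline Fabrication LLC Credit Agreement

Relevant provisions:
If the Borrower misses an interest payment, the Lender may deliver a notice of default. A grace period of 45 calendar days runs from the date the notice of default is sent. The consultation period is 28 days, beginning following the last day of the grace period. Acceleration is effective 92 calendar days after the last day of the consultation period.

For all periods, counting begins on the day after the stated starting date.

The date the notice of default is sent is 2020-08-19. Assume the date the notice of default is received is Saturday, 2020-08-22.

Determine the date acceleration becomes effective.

2021-01-31

The last day of the grace period: 2020-08-19 + 45 days = 2020-10-03.
Adding 28 calendar days to 2020-10-03 gives 2020-10-31, which is the last day of the consultation period.
The date acceleration becomes effective: 92 calendar days after 2020-10-31 is 2021-01-31.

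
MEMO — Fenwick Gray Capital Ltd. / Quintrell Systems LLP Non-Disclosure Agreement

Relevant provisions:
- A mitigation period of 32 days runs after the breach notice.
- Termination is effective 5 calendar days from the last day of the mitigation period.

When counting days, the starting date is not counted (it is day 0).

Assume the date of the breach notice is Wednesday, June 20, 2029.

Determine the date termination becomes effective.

July 27, 2029

Adding 32 calendar days to June 20, 2029 gives July 22, 2029, which is the last day of the mitigation period.
The date termination becomes effective: July 22, 2029 + 5 days = July 27, 2029.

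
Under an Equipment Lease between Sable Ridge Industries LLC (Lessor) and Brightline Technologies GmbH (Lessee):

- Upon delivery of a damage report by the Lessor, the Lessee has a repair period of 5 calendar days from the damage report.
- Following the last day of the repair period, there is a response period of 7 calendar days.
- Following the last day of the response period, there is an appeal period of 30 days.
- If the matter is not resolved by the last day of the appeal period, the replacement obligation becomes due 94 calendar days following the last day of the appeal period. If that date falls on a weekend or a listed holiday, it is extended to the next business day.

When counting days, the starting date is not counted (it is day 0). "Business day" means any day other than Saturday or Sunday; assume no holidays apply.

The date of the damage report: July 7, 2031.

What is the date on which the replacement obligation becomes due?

November 20, 2031

The last day of the repair period: 5 calendar days after July 7, 2031 is July 12, 2031.
Adding 7 calendar days to July 12, 2031 gives July 19, 2031, which is the last day of the response period.
The last day of the appeal period: July 19, 2031 + 30 days = August 18, 2031.
The date on which the replacement obligation becomes due: 94 calendar days after August 18, 2031 is November 20, 2031. November 20, 2031 is a Thursday, so no roll-forward applies.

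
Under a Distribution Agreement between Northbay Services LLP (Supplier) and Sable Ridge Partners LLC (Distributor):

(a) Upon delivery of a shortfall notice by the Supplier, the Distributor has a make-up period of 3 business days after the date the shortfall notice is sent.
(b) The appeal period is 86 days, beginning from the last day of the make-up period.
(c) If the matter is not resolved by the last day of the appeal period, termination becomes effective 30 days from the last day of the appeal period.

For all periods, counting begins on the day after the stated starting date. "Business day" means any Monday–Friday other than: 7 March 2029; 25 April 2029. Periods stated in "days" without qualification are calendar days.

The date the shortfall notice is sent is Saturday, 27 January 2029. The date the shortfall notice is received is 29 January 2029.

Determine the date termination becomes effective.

The last day of the make-up period: counting 3 business days from Saturday, 27 January 2029 (Jan 29, Jan 30, Jan 31, skipping weekends) reaches Wednesday, 31 January 2029.
The last day of the appeal period: 86 calendar days after 31 January 2029 is 27 April 2029.
The date termination becomes effective: 27 April 2029 + 30 days = 27 May 2029.

27 May 2029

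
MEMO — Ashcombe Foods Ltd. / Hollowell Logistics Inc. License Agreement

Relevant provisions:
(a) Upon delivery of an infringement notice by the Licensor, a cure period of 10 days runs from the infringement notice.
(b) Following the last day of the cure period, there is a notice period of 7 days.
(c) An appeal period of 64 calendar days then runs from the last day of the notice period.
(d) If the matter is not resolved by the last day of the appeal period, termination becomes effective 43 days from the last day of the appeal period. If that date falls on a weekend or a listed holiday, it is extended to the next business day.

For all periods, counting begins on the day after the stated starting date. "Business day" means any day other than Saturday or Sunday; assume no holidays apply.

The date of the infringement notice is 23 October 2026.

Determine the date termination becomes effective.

24 February 2027

The last day of the cure period: 10 calendar days after 23 October 2026 is 2 November 2026.
The last day of the notice period: 7 calendar days after 2 November 2026 is 9 November 2026.
The last day of the appeal period: 9 November 2026 + 64 days = 12 January 2027.
The date termination becomes effective: 43 calendar days after 12 January 2027 is 24 February 2027. 24 February 2027 is a Wednesday, so no roll-forward applies.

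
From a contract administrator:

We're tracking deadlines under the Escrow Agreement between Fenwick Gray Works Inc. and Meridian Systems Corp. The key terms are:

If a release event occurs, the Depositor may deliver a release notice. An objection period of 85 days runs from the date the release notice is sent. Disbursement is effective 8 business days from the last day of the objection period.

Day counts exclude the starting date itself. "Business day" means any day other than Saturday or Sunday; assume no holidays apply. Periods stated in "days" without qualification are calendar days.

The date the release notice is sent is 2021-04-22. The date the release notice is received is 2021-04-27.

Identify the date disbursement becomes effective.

2021-07-28

The last day of the objection period: 85 calendar days after 2021-04-22 is 2021-07-16.
The date disbursement becomes effective: 8 business days after Friday, 2021-07-16, skipping weekends — Jul 19, Jul 20, Jul 21, Jul 22, Jul 23, Jul 26, Jul 27, Jul 28 — lands on Wednesday, 2021-07-28.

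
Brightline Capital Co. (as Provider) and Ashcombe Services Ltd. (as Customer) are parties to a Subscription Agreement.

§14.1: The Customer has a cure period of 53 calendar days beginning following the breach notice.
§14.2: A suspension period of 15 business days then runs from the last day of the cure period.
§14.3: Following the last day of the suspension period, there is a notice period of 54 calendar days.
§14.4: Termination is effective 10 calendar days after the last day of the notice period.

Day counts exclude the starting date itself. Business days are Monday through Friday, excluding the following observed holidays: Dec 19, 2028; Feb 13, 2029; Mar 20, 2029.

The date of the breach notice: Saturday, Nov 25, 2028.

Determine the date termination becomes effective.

Apr 12, 2029

The last day of the cure period: Nov 25, 2028 + 53 days = Jan 17, 2029.
The last day of the suspension period: 15 business days after Wednesday, Jan 17, 2029, skipping weekends — Jan 18, Jan 19, Jan 22, Jan 23, …, Feb 5, Feb 6, Feb 7 — lands on Wednesday, Feb 7, 2029.
Adding 54 calendar days to Feb 7, 2029 gives Apr 2, 2029, which is the last day of the notice period.
The date termination becomes effective: Apr 2, 2029 + 10 days = Apr 12, 2029.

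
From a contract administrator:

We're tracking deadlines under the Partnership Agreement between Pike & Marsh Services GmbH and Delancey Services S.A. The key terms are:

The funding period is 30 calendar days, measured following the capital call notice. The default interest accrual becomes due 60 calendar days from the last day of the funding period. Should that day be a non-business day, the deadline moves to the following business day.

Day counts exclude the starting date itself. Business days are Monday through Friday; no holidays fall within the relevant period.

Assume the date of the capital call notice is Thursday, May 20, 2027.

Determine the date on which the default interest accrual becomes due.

Adding 30 calendar days to May 20, 2027 gives June 19, 2027, which is the last day of the funding period.
Adding 60 calendar days to June 19, 2027 gives August 18, 2027, which is the date on which the default interest accrual becomes due. August 18, 2027 is a Wednesday, so no roll-forward applies.

August 18, 2027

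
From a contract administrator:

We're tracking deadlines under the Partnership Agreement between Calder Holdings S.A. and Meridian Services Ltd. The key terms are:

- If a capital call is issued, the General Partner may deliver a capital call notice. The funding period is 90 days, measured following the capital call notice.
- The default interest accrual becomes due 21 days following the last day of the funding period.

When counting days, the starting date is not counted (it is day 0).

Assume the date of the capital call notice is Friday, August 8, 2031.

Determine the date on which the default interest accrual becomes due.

November 27, 2031

Adding 90 calendar days to August 8, 2031 gives November 6, 2031, which is the last day of the funding period.
Adding 21 calendar days to November 6, 2031 gives November 27, 2031, which is the date on which the default interest accrual becomes due.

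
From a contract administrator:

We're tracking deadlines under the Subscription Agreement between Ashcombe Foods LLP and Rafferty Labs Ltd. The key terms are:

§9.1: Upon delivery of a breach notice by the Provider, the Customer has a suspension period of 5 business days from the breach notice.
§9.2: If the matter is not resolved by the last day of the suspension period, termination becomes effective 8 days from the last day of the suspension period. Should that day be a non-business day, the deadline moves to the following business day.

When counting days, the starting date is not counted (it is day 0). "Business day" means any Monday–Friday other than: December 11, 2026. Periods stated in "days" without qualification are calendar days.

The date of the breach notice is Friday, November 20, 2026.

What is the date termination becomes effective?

December 7, 2026

From Friday, November 20, 2026, 5 business days (Nov 23, Nov 24, Nov 25, Nov 26, Nov 27, skipping weekends) brings us to Friday, November 27, 2026, which is the last day of the suspension period.
The date termination becomes effective: November 27, 2026 + 8 days = December 5, 2026. That falls on a Saturday, so it rolls to the next business day, Monday, December 7, 2026.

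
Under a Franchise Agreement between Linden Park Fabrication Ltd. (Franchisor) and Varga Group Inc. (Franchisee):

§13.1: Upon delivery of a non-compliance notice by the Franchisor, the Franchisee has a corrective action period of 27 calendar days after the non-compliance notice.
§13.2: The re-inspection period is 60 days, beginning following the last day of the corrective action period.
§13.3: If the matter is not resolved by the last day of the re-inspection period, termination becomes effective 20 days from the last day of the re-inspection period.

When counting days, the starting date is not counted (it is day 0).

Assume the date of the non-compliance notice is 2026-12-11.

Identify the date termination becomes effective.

2027-03-28

Adding 27 calendar days to 2026-12-11 gives 2027-01-07, which is the last day of the corrective action period.
Adding 60 calendar days to 2027-01-07 gives 2027-03-08, which is the last day of the re-inspection period.
The date termination becomes effective: 20 calendar days after 2027-03-08 is 2027-03-28.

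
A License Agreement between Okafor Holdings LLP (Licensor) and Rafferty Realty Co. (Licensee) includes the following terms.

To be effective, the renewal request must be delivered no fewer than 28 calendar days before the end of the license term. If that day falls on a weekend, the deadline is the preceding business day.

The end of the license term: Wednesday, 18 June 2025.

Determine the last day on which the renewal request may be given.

21 May 2025

18 June 2025 minus 28 days is 21 May 2025. That is a Wednesday, so no adjustment is needed.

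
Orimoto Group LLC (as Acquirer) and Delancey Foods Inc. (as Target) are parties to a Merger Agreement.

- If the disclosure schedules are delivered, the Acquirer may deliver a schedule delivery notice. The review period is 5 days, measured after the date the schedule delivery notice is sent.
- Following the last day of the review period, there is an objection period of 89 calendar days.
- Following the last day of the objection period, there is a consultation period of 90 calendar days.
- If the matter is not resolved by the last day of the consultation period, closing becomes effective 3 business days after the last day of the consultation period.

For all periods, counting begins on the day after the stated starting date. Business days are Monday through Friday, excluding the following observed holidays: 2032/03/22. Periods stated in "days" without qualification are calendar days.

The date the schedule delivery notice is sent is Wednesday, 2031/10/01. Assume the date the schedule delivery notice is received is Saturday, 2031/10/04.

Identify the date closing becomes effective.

Adding 5 calendar days to 2031/10/01 gives 2031/10/06, which is the last day of the review period.
The last day of the objection period: 2031/10/06 + 89 days = 2032/01/03.
The last day of the consultation period: 90 calendar days after 2032/01/03 is 2032/04/02.
From Friday, 2032/04/02, 3 business days (Apr 5, Apr 6, Apr 7, skipping weekends) brings us to Wednesday, 2032/04/07, which is the date closing becomes effective.

2032/04/07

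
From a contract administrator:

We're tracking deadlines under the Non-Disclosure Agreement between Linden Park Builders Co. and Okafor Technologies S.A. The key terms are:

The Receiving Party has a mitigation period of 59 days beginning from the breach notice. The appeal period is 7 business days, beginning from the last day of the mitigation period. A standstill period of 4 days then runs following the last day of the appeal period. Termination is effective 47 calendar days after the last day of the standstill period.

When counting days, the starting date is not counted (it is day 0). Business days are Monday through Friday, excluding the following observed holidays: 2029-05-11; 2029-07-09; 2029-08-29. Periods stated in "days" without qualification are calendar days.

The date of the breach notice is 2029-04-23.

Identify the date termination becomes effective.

2029-08-22

The last day of the mitigation period: 2029-04-23 + 59 days = 2029-06-21.
The last day of the appeal period: 7 business days after Thursday, 2029-06-21, skipping weekends — Jun 22, Jun 25, Jun 26, Jun 27, Jun 28, Jun 29, Jul 2 — lands on Monday, 2029-07-02.
The last day of the standstill period: 2029-07-02 + 4 days = 2029-07-06.
Adding 47 calendar days to 2029-07-06 gives 2029-08-22, which is the date termination becomes effective.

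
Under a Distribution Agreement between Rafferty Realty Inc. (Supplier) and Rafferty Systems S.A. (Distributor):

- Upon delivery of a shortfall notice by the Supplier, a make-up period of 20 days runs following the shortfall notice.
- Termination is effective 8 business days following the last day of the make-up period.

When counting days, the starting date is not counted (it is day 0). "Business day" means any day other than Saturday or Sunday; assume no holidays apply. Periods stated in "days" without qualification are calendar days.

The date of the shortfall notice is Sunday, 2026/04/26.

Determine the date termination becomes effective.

The last day of the make-up period: 20 calendar days after 2026/04/26 is 2026/05/16.
The date termination becomes effective: counting 8 business days from Saturday, 2026/05/16 (May 18, May 19, May 20, May 21, May 22, May 25, May 26, May 27, skipping weekends) reaches Wednesday, 2026/05/27.

2026/05/27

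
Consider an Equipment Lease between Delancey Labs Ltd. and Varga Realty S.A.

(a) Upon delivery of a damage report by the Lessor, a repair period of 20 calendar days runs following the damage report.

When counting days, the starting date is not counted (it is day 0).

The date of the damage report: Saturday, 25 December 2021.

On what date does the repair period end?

14 January 2022

The last day of the repair period: 20 calendar days after 25 December 2021 is 14 January 2022.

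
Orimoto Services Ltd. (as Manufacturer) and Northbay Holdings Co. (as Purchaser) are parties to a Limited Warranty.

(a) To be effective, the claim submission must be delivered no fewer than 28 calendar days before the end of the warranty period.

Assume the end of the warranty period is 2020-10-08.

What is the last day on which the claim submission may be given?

2020-09-10

Counting back 28 calendar days from 2020-10-08 gives 2020-09-10.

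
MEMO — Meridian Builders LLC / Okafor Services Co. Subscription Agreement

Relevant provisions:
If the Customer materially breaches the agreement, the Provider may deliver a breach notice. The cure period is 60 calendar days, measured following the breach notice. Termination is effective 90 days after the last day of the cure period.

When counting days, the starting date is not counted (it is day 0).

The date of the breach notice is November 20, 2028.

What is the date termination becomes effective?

The last day of the cure period: 60 calendar days after November 20, 2028 is January 19, 2029.
Adding 90 calendar days to January 19, 2029 gives April 19, 2029, which is the date termination becomes effective.

April 19, 2029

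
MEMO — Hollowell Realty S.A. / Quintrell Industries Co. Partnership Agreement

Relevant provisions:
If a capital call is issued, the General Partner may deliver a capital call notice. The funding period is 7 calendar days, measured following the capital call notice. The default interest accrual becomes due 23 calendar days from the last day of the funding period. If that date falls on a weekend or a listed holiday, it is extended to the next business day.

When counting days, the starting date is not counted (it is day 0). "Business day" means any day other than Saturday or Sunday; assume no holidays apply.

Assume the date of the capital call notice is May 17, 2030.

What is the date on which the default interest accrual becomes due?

Adding 7 calendar days to May 17, 2030 gives May 24, 2030, which is the last day of the funding period.
The date on which the default interest accrual becomes due: May 24, 2030 + 23 days = June 16, 2030. That falls on a Sunday, so it rolls to the next business day, Monday, June 17, 2030.

June 17, 2030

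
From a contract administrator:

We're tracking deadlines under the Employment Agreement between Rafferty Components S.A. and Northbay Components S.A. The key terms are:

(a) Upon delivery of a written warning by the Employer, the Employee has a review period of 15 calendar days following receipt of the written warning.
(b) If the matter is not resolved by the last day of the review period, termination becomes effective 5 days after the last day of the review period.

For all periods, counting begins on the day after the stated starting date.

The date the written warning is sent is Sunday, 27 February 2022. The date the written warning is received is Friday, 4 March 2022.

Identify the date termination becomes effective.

The last day of the review period: 4 March 2022 + 15 days = 19 March 2022.
Adding 5 calendar days to 19 March 2022 gives 24 March 2022, which is the date termination becomes effective.

24 March 2022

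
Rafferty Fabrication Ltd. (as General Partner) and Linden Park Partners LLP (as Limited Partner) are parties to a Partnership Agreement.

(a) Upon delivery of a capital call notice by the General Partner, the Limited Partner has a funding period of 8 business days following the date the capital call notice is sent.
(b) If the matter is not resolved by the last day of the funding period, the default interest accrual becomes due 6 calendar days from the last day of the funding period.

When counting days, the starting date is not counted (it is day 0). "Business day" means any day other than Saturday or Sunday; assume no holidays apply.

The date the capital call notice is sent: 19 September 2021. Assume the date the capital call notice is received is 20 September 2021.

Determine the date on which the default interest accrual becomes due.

The last day of the funding period: counting 8 business days from Sunday, 19 September 2021 (Sep 20, Sep 21, Sep 22, Sep 23, Sep 24, Sep 27, Sep 28, Sep 29, skipping weekends) reaches Wednesday, 29 September 2021.
The date on which the default interest accrual becomes due: 6 calendar days after 29 September 2021 is 5 October 2021.

5 October 2021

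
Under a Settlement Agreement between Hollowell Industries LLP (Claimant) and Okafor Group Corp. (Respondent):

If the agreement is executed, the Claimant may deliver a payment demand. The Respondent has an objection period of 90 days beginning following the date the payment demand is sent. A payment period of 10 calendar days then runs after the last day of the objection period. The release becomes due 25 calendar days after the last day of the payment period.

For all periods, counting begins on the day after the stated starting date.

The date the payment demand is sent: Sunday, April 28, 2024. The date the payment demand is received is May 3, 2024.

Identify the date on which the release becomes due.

August 31, 2024

Adding 90 calendar days to April 28, 2024 gives July 27, 2024, which is the last day of the objection period.
The last day of the payment period: July 27, 2024 + 10 days = August 6, 2024.
The date on which the release becomes due: 25 calendar days after August 6, 2024 is August 31, 2024.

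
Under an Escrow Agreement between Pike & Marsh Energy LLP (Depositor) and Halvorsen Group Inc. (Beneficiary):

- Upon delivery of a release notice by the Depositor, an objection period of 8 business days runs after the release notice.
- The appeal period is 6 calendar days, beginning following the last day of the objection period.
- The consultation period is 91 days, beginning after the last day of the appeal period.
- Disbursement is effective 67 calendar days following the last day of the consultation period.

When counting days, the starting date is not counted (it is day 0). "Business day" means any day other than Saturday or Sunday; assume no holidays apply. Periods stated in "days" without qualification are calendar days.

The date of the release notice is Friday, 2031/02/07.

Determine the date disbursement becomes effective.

The last day of the objection period: 8 business days after Friday, 2031/02/07, skipping weekends — Feb 10, Feb 11, Feb 12, Feb 13, Feb 14, Feb 17, Feb 18, Feb 19 — lands on Wednesday, 2031/02/19.
The last day of the appeal period: 2031/02/19 + 6 days = 2031/02/25.
The last day of the consultation period: 91 calendar days after 2031/02/25 is 2031/05/27.
The date disbursement becomes effective: 67 calendar days after 2031/05/27 is 2031/08/02.

2031/08/02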